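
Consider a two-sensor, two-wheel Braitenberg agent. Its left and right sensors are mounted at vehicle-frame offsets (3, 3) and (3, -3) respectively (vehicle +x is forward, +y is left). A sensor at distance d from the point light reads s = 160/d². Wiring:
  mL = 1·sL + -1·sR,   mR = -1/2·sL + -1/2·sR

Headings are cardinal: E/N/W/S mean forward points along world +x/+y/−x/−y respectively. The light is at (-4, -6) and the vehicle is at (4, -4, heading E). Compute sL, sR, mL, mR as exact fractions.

left sensor world pos  = (7, -1); dL² = 146
right sensor world pos = (7, -7); dR² = 122
sL = 160/146 = 80/73
sR = 160/122 = 80/61
mL = 1·sL + -1·sR = -960/4453
mR = -1/2·sL + -1/2·sR = -5360/4453

80/73 80/61 -960/4453 -5360/4453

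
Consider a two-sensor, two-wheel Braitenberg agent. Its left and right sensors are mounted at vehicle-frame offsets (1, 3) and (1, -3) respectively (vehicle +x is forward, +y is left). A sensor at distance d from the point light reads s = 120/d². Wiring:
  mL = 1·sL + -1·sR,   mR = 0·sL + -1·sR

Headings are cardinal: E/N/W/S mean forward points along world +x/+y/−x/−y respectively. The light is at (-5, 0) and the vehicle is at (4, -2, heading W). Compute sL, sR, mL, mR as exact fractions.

120/89 24/13 -576/1157 -24/13

left sensor world pos  = (3, -5); dL² = 89
right sensor world pos = (3, 1); dR² = 65
sL = 120/89 = 120/89
sR = 120/65 = 24/13
mL = 1·sL + -1·sR = -576/1157
mR = 0·sL + -1·sR = -24/13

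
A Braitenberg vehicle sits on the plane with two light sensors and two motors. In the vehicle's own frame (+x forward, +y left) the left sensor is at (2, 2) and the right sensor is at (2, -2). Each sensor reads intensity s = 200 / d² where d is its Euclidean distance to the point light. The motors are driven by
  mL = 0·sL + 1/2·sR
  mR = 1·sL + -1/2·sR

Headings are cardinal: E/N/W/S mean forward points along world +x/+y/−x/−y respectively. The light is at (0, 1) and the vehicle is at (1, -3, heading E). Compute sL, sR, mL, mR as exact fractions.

left sensor world pos  = (3, -1); dL² = 13
right sensor world pos = (3, -5); dR² = 45
sL = 200/13 = 200/13
sR = 200/45 = 40/9
mL = 0·sL + 1/2·sR = 20/9
mR = 1·sL + -1/2·sR = 1540/117

200/13 40/9 20/9 1540/117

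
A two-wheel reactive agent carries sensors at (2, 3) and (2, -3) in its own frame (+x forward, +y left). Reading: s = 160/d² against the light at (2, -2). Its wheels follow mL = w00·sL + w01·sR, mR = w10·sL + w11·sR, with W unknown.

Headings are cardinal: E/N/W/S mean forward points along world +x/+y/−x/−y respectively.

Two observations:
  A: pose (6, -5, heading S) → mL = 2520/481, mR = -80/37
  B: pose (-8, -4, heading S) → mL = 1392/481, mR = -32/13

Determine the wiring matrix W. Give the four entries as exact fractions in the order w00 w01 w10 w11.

1 1/2 -1 0

obs A: pose=(6,-5,S) → sL=80/37, sR=80/13, mL=2520/481, mR=-80/37
obs B: pose=(-8,-4,S) → sL=32/13, sR=32/37, mL=1392/481, mR=-32/13
sensor matrix S = [[80/37, 80/13], [32/13, 32/37]]; det S = -3072000/231361
solve [mL_A; mL_B] = S·[w00; w01] and [mR_A; mR_B] = S·[w10; w11]:
  w00 = 1, w01 = 1/2, w10 = -1, w11 = 0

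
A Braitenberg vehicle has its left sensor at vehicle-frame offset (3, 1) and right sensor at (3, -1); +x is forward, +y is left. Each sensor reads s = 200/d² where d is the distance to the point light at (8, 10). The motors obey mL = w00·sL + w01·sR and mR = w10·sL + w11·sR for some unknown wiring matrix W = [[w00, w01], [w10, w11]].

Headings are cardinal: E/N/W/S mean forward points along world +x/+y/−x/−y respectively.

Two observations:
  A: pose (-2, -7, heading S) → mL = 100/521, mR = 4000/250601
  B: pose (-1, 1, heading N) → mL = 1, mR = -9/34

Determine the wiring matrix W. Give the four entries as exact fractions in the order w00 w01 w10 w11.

0 1/2 1/2 -1/2

obs A: pose=(-2,-7,S) → sL=200/481, sR=200/521, mL=100/521, mR=4000/250601
obs B: pose=(-1,1,N) → sL=25/17, sR=2, mL=1, mR=-9/34
sensor matrix S = [[200/481, 200/521], [25/17, 2]]; det S = 1137800/4260217
solve [mL_A; mL_B] = S·[w00; w01] and [mR_A; mR_B] = S·[w10; w11]:
  w00 = 0, w01 = 1/2, w10 = 1/2, w11 = -1/2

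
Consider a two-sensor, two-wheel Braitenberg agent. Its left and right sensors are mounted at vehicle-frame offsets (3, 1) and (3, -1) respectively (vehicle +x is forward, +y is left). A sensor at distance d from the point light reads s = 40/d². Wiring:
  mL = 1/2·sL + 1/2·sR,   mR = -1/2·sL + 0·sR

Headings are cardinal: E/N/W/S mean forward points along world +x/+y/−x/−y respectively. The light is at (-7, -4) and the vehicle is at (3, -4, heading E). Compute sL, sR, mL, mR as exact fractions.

4/17 4/17 4/17 -2/17

left sensor world pos  = (6, -3); dL² = 170
right sensor world pos = (6, -5); dR² = 170
sL = 40/170 = 4/17
sR = 40/170 = 4/17
mL = 1/2·sL + 1/2·sR = 4/17
mR = -1/2·sL + 0·sR = -2/17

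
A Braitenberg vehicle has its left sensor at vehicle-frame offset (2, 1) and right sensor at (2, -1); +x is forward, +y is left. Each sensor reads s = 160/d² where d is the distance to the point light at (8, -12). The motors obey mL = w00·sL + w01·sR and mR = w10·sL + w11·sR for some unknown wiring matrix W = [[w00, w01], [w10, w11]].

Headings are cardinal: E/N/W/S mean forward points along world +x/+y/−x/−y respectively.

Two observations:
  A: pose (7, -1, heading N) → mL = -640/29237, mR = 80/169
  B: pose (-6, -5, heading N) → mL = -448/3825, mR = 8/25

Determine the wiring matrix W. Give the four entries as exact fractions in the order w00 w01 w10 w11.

1 -1 0 1/2

obs A: pose=(7,-1,N) → sL=160/173, sR=160/169, mL=-640/29237, mR=80/169
obs B: pose=(-6,-5,N) → sL=80/153, sR=16/25, mL=-448/3825, mR=8/25
sensor matrix S = [[160/173, 160/169], [80/153, 16/25]]; det S = 2166784/22366305
solve [mL_A; mL_B] = S·[w00; w01] and [mR_A; mR_B] = S·[w10; w11]:
  w00 = 1, w01 = -1, w10 = 0, w11 = 1/2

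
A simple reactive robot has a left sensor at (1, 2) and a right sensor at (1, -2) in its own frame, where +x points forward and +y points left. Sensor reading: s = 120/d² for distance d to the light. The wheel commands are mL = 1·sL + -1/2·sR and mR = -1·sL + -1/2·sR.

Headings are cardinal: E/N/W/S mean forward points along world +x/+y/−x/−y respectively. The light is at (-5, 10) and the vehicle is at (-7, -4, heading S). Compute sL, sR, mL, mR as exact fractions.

8/15 120/241 1028/3615 -2828/3615

left sensor world pos  = (-5, -5); dL² = 225
right sensor world pos = (-9, -5); dR² = 241
sL = 120/225 = 8/15
sR = 120/241 = 120/241
mL = 1·sL + -1/2·sR = 1028/3615
mR = -1·sL + -1/2·sR = -2828/3615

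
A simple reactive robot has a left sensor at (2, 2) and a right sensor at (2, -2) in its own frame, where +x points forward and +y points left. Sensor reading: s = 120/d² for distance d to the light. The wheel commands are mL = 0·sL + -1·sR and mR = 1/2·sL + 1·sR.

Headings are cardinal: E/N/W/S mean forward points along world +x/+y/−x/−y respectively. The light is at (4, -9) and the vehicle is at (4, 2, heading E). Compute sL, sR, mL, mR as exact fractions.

120/173 24/17 -24/17 5172/2941

left sensor world pos  = (6, 4); dL² = 173
right sensor world pos = (6, 0); dR² = 85
sL = 120/173 = 120/173
sR = 120/85 = 24/17
mL = 0·sL + -1·sR = -24/17
mR = 1/2·sL + 1·sR = 5172/2941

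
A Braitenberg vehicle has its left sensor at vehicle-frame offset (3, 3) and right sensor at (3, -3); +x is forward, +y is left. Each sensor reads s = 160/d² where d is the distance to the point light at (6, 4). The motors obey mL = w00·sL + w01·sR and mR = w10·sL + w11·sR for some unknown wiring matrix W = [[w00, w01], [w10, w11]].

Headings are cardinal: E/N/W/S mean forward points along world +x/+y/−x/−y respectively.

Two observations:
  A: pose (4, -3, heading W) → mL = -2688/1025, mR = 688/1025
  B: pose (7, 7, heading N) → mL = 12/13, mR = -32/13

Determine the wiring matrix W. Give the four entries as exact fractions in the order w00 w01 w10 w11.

obs A: pose=(4,-3,W) → sL=32/25, sR=160/41, mL=-2688/1025, mR=688/1025
obs B: pose=(7,7,N) → sL=4, sR=40/13, mL=12/13, mR=-32/13
sensor matrix S = [[32/25, 160/41], [4, 40/13]]; det S = -31104/2665
solve [mL_A; mL_B] = S·[w00; w01] and [mR_A; mR_B] = S·[w10; w11]:
  w00 = 1, w01 = -1, w10 = -1, w11 = 1/2

1 -1 -1 1/2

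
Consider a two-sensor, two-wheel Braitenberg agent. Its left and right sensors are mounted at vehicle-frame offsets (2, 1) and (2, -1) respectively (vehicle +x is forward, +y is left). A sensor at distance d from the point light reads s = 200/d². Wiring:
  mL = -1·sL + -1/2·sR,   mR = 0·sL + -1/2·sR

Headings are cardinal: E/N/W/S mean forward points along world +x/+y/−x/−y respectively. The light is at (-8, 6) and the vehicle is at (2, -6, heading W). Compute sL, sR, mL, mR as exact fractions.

left sensor world pos  = (0, -7); dL² = 233
right sensor world pos = (0, -5); dR² = 185
sL = 200/233 = 200/233
sR = 200/185 = 40/37
mL = -1·sL + -1/2·sR = -12060/8621
mR = 0·sL + -1/2·sR = -20/37

200/233 40/37 -12060/8621 -20/37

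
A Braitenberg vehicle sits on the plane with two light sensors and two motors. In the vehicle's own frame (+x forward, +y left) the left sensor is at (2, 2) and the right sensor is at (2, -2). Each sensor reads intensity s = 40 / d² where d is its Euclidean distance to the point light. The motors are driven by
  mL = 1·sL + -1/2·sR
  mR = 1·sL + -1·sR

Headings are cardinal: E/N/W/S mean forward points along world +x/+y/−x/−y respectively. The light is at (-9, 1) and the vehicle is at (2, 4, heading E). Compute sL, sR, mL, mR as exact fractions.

left sensor world pos  = (4, 6); dL² = 194
right sensor world pos = (4, 2); dR² = 170
sL = 40/194 = 20/97
sR = 40/170 = 4/17
mL = 1·sL + -1/2·sR = 146/1649
mR = 1·sL + -1·sR = -48/1649

20/97 4/17 146/1649 -48/1649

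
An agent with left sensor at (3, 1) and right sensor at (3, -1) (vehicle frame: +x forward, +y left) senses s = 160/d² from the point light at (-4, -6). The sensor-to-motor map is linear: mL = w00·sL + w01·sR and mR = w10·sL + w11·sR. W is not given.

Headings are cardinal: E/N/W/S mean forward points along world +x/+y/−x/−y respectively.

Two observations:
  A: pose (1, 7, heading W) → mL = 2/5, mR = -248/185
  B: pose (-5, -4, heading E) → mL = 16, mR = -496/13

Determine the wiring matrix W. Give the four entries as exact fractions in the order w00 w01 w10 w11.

0 1/2 -1/2 -1

obs A: pose=(1,7,W) → sL=40/37, sR=4/5, mL=2/5, mR=-248/185
obs B: pose=(-5,-4,E) → sL=160/13, sR=32, mL=16, mR=-496/13
sensor matrix S = [[40/37, 4/5], [160/13, 32]]; det S = 11904/481
solve [mL_A; mL_B] = S·[w00; w01] and [mR_A; mR_B] = S·[w10; w11]:
  w00 = 0, w01 = 1/2, w10 = -1/2, w11 = -1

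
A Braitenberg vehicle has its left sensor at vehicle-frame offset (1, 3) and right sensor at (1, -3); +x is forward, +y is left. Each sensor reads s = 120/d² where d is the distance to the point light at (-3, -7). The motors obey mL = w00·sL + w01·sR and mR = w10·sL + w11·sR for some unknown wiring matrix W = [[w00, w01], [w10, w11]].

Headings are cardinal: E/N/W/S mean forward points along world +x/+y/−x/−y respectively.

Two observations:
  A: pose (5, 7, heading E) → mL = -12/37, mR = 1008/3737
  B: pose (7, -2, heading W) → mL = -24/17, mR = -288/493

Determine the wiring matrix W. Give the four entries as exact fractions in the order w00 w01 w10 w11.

-1 0 -1 1

obs A: pose=(5,7,E) → sL=12/37, sR=60/101, mL=-12/37, mR=1008/3737
obs B: pose=(7,-2,W) → sL=24/17, sR=24/29, mL=-24/17, mR=-288/493
sensor matrix S = [[12/37, 60/101], [24/17, 24/29]]; det S = -1050624/1842341
solve [mL_A; mL_B] = S·[w00; w01] and [mR_A; mR_B] = S·[w10; w11]:
  w00 = -1, w01 = 0, w10 = -1, w11 = 1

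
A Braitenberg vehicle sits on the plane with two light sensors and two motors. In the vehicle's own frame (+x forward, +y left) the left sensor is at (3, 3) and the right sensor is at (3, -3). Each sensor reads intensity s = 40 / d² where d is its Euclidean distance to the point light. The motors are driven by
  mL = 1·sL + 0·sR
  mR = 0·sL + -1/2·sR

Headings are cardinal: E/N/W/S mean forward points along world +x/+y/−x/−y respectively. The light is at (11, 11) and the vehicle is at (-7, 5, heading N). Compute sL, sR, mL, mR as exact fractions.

left sensor world pos  = (-10, 8); dL² = 450
right sensor world pos = (-4, 8); dR² = 234
sL = 40/450 = 4/45
sR = 40/234 = 20/117
mL = 1·sL + 0·sR = 4/45
mR = 0·sL + -1/2·sR = -10/117

4/45 20/117 4/45 -10/117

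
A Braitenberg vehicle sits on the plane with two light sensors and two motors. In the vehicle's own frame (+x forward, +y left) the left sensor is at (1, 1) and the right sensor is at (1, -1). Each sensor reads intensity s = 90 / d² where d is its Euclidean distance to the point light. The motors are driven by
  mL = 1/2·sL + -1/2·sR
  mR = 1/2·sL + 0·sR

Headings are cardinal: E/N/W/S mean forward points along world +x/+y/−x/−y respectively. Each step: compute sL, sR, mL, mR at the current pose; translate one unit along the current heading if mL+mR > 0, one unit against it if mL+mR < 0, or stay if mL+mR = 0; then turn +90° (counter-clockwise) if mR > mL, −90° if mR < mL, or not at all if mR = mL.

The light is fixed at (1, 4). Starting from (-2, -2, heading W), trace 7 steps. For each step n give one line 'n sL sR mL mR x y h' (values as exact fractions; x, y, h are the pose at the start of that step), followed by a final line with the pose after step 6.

0 18/13 90/41 -216/533 9/13 -2 -2 W
1 45/29 45/37 180/1073 45/58 -3 -2 S
2 2 90/73 28/73 1 -3 -3 E
3 45/26 9/4 -27/104 45/52 -2 -3 N
4 18/13 90/41 -216/533 9/13 -2 -2 W
5 45/29 45/37 180/1073 45/58 -3 -2 S
6 2 90/73 28/73 1 -3 -3 E
final -2 -3 N

n=0: pose=(-2,-2,W); sL=18/13, sR=90/41; mL=-216/533, mR=9/13; mL+mR=153/533 → advance +1; mR−mL=45/41 → turn +1·90°
n=1: pose=(-3,-2,S); sL=45/29, sR=45/37; mL=180/1073, mR=45/58; mL+mR=2025/2146 → advance +1; mR−mL=45/74 → turn +1·90°
n=2: pose=(-3,-3,E); sL=2, sR=90/73; mL=28/73, mR=1; mL+mR=101/73 → advance +1; mR−mL=45/73 → turn +1·90°
n=3: pose=(-2,-3,N); sL=45/26, sR=9/4; mL=-27/104, mR=45/52; mL+mR=63/104 → advance +1; mR−mL=9/8 → turn +1·90°
n=4: pose=(-2,-2,W); sL=18/13, sR=90/41; mL=-216/533, mR=9/13; mL+mR=153/533 → advance +1; mR−mL=45/41 → turn +1·90°
n=5: pose=(-3,-2,S); sL=45/29, sR=45/37; mL=180/1073, mR=45/58; mL+mR=2025/2146 → advance +1; mR−mL=45/74 → turn +1·90°
n=6: pose=(-3,-3,E); sL=2, sR=90/73; mL=28/73, mR=1; mL+mR=101/73 → advance +1; mR−mL=45/73 → turn +1·90°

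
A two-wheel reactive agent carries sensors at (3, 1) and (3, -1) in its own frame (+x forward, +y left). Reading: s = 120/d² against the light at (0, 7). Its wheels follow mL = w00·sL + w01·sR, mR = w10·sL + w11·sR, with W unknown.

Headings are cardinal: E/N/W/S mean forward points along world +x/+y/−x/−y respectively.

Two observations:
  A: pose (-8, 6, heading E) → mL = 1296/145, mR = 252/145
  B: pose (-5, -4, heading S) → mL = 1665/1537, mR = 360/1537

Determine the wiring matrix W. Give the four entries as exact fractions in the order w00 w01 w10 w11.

1 1 -1/2 1

obs A: pose=(-8,6,E) → sL=24/5, sR=120/29, mL=1296/145, mR=252/145
obs B: pose=(-5,-4,S) → sL=30/53, sR=15/29, mL=1665/1537, mR=360/1537
sensor matrix S = [[24/5, 120/29], [30/53, 15/29]]; det S = 216/1537
solve [mL_A; mL_B] = S·[w00; w01] and [mR_A; mR_B] = S·[w10; w11]:
  w00 = 1, w01 = 1, w10 = -1/2, w11 = 1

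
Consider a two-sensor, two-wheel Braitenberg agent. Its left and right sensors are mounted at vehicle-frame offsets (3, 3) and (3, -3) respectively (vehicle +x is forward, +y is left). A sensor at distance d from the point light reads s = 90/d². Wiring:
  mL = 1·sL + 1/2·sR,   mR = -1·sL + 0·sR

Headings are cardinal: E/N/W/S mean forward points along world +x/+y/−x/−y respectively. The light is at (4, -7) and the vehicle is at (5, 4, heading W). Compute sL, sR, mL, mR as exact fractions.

left sensor world pos  = (2, 1); dL² = 68
right sensor world pos = (2, 7); dR² = 200
sL = 90/68 = 45/34
sR = 90/200 = 9/20
mL = 1·sL + 1/2·sR = 1053/680
mR = -1·sL + 0·sR = -45/34

45/34 9/20 1053/680 -45/34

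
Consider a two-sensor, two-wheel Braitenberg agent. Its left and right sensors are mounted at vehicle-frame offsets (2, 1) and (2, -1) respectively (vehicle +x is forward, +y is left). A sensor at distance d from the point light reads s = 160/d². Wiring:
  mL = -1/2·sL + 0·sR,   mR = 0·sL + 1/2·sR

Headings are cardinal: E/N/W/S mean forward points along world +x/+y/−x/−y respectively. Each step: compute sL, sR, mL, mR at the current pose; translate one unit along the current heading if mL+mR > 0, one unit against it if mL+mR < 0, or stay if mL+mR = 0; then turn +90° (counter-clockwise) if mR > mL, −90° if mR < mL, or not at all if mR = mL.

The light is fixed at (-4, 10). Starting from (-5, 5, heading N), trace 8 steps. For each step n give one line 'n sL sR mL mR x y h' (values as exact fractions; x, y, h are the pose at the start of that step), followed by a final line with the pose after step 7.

n=0: pose=(-5,5,N); sL=160/13, sR=160/9; mL=-80/13, mR=80/9; mL+mR=320/117 → advance +1; mR−mL=1760/117 → turn +1·90°
n=1: pose=(-5,6,W); sL=80/17, sR=80/9; mL=-40/17, mR=40/9; mL+mR=320/153 → advance +1; mR−mL=1040/153 → turn +1·90°
n=2: pose=(-6,6,S); sL=160/37, sR=32/9; mL=-80/37, mR=16/9; mL+mR=-128/333 → advance -1; mR−mL=1312/333 → turn +1·90°
n=3: pose=(-6,7,E); sL=40, sR=10; mL=-20, mR=5; mL+mR=-15 → advance -1; mR−mL=25 → turn +1·90°
n=4: pose=(-7,7,N); sL=160/17, sR=32; mL=-80/17, mR=16; mL+mR=192/17 → advance +1; mR−mL=352/17 → turn +1·90°
n=5: pose=(-7,8,W); sL=80/17, sR=80/13; mL=-40/17, mR=40/13; mL+mR=160/221 → advance +1; mR−mL=1200/221 → turn +1·90°
n=6: pose=(-8,8,S); sL=32/5, sR=160/41; mL=-16/5, mR=80/41; mL+mR=-256/205 → advance -1; mR−mL=1056/205 → turn +1·90°
n=7: pose=(-8,9,E); sL=40, sR=20; mL=-20, mR=10; mL+mR=-10 → advance -1; mR−mL=30 → turn +1·90°

0 160/13 160/9 -80/13 80/9 -5 5 N
1 80/17 80/9 -40/17 40/9 -5 6 W
2 160/37 32/9 -80/37 16/9 -6 6 S
3 40 10 -20 5 -6 7 E
4 160/17 32 -80/17 16 -7 7 N
5 80/17 80/13 -40/17 40/13 -7 8 W
6 32/5 160/41 -16/5 80/41 -8 8 S
7 40 20 -20 10 -8 9 E
final -9 9 N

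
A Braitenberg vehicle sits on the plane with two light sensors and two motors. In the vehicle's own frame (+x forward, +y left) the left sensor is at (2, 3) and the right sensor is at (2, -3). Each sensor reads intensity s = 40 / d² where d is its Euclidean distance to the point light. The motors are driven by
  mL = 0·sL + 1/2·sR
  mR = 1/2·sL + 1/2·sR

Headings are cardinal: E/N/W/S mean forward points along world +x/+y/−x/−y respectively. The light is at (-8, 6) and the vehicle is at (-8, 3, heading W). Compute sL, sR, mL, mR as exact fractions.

1 10 5 11/2

left sensor world pos  = (-10, 0); dL² = 40
right sensor world pos = (-10, 6); dR² = 4
sL = 40/40 = 1
sR = 40/4 = 10
mL = 0·sL + 1/2·sR = 5
mR = 1/2·sL + 1/2·sR = 11/2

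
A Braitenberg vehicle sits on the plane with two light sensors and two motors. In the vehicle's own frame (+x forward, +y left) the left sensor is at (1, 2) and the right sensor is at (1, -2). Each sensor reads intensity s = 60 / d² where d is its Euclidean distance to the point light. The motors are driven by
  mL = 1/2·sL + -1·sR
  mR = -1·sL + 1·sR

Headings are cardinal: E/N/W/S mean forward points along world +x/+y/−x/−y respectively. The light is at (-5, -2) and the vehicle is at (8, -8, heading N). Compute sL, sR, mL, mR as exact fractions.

left sensor world pos  = (6, -7); dL² = 146
right sensor world pos = (10, -7); dR² = 250
sL = 60/146 = 30/73
sR = 60/250 = 6/25
mL = 1/2·sL + -1·sR = -63/1825
mR = -1·sL + 1·sR = -312/1825

30/73 6/25 -63/1825 -312/1825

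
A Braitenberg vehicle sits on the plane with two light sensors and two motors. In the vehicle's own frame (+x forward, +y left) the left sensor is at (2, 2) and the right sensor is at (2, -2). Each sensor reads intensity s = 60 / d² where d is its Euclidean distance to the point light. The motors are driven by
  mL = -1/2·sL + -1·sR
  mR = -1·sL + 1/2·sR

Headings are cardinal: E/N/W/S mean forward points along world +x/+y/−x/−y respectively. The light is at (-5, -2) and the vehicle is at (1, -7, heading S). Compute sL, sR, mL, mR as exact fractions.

60/113 12/13 -1746/1469 -102/1469

left sensor world pos  = (3, -9); dL² = 113
right sensor world pos = (-1, -9); dR² = 65
sL = 60/113 = 60/113
sR = 60/65 = 12/13
mL = -1/2·sL + -1·sR = -1746/1469
mR = -1·sL + 1/2·sR = -102/1469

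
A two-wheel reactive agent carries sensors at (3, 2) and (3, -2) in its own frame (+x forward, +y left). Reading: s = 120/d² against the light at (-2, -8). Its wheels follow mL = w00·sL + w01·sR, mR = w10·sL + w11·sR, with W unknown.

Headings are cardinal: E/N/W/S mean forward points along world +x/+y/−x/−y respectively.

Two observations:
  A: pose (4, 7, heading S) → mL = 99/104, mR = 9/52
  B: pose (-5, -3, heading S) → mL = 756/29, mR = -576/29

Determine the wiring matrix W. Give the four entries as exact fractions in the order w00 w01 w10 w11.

1 1/2 -1 1

obs A: pose=(4,7,S) → sL=15/26, sR=3/4, mL=99/104, mR=9/52
obs B: pose=(-5,-3,S) → sL=24, sR=120/29, mL=756/29, mR=-576/29
sensor matrix S = [[15/26, 3/4], [24, 120/29]]; det S = -5886/377
solve [mL_A; mL_B] = S·[w00; w01] and [mR_A; mR_B] = S·[w10; w11]:
  w00 = 1, w01 = 1/2, w10 = -1, w11 = 1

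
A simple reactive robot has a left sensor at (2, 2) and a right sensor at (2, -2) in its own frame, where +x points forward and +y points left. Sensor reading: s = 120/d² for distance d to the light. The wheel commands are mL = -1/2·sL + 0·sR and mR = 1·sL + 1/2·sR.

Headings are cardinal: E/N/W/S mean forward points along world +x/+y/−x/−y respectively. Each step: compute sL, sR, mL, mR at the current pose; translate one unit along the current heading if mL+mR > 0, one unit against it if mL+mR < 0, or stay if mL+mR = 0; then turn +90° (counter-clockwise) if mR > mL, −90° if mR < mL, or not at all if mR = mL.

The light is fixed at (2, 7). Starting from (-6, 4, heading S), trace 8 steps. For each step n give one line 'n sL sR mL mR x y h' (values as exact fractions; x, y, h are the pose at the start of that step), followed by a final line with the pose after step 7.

0 120/61 24/25 -60/61 3732/1525 -6 4 S
1 3 5/3 -3/2 23/6 -6 3 E
2 24/17 120/29 -12/17 1716/493 -5 3 N
3 60/53 60/41 -30/53 4050/2173 -5 4 W
4 120/61 24/25 -60/61 3732/1525 -6 4 S
5 3 5/3 -3/2 23/6 -6 3 E
6 24/17 120/29 -12/17 1716/493 -5 3 N
7 60/53 60/41 -30/53 4050/2173 -5 4 W
final -6 4 S

n=0: pose=(-6,4,S); sL=120/61, sR=24/25; mL=-60/61, mR=3732/1525; mL+mR=2232/1525 → advance +1; mR−mL=5232/1525 → turn +1·90°
n=1: pose=(-6,3,E); sL=3, sR=5/3; mL=-3/2, mR=23/6; mL+mR=7/3 → advance +1; mR−mL=16/3 → turn +1·90°
n=2: pose=(-5,3,N); sL=24/17, sR=120/29; mL=-12/17, mR=1716/493; mL+mR=1368/493 → advance +1; mR−mL=2064/493 → turn +1·90°
n=3: pose=(-5,4,W); sL=60/53, sR=60/41; mL=-30/53, mR=4050/2173; mL+mR=2820/2173 → advance +1; mR−mL=5280/2173 → turn +1·90°
n=4: pose=(-6,4,S); sL=120/61, sR=24/25; mL=-60/61, mR=3732/1525; mL+mR=2232/1525 → advance +1; mR−mL=5232/1525 → turn +1·90°
n=5: pose=(-6,3,E); sL=3, sR=5/3; mL=-3/2, mR=23/6; mL+mR=7/3 → advance +1; mR−mL=16/3 → turn +1·90°
n=6: pose=(-5,3,N); sL=24/17, sR=120/29; mL=-12/17, mR=1716/493; mL+mR=1368/493 → advance +1; mR−mL=2064/493 → turn +1·90°
n=7: pose=(-5,4,W); sL=60/53, sR=60/41; mL=-30/53, mR=4050/2173; mL+mR=2820/2173 → advance +1; mR−mL=5280/2173 → turn +1·90°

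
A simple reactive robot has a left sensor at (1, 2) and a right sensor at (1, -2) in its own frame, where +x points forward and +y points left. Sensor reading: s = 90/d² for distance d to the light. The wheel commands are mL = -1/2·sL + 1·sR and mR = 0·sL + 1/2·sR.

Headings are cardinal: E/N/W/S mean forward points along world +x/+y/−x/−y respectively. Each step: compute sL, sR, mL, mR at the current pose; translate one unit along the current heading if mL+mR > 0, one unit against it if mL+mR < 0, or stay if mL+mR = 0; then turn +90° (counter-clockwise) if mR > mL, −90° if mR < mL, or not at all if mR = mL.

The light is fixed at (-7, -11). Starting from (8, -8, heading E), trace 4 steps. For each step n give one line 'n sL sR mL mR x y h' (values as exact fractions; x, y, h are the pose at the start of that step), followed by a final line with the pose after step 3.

0 90/281 90/257 13725/72217 45/257 8 -8 E
1 45/164 9/20 513/1640 9/40 9 -8 S
2 2/5 90/241 209/1205 45/241 9 -9 W
3 9/29 9/17 369/986 9/34 8 -9 S
final 8 -10 W

n=0: pose=(8,-8,E); sL=90/281, sR=90/257; mL=13725/72217, mR=45/257; mL+mR=26370/72217 → advance +1; mR−mL=-1080/72217 → turn -1·90°
n=1: pose=(9,-8,S); sL=45/164, sR=9/20; mL=513/1640, mR=9/40; mL+mR=441/820 → advance +1; mR−mL=-18/205 → turn -1·90°
n=2: pose=(9,-9,W); sL=2/5, sR=90/241; mL=209/1205, mR=45/241; mL+mR=434/1205 → advance +1; mR−mL=16/1205 → turn +1·90°
n=3: pose=(8,-9,S); sL=9/29, sR=9/17; mL=369/986, mR=9/34; mL+mR=315/493 → advance +1; mR−mL=-54/493 → turn -1·90°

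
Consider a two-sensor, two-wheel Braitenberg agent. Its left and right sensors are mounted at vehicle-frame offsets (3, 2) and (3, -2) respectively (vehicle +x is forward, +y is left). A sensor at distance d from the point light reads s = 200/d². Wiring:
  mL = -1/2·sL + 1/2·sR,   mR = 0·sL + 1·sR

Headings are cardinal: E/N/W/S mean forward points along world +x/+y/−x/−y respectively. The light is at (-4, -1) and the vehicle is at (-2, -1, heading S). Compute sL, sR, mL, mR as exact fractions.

left sensor world pos  = (0, -4); dL² = 25
right sensor world pos = (-4, -4); dR² = 9
sL = 200/25 = 8
sR = 200/9 = 200/9
mL = -1/2·sL + 1/2·sR = 64/9
mR = 0·sL + 1·sR = 200/9

8 200/9 64/9 200/9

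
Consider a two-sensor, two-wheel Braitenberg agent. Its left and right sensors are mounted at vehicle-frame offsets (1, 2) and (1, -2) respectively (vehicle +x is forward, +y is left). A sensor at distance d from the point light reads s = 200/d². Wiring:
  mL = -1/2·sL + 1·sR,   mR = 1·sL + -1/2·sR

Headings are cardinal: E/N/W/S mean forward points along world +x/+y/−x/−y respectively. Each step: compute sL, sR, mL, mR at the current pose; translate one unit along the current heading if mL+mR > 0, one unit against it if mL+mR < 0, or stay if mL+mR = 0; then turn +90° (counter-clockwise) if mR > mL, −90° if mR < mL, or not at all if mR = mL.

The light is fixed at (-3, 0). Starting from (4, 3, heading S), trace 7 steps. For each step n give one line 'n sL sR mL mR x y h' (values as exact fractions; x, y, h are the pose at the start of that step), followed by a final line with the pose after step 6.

0 40/17 200/29 2820/493 -540/493 4 3 S
1 50/9 50/13 125/117 425/117 4 2 W
2 40/13 200/17 2260/221 -620/221 3 2 S
3 100/13 100/17 450/221 1050/221 3 1 W
4 200/49 200/9 8900/441 -3100/441 2 1 S
5 10 10 5 5 2 0 W
6 200/13 200/13 100/13 100/13 1 0 W
final 0 0 W

n=0: pose=(4,3,S); sL=40/17, sR=200/29; mL=2820/493, mR=-540/493; mL+mR=2280/493 → advance +1; mR−mL=-3360/493 → turn -1·90°
n=1: pose=(4,2,W); sL=50/9, sR=50/13; mL=125/117, mR=425/117; mL+mR=550/117 → advance +1; mR−mL=100/39 → turn +1·90°
n=2: pose=(3,2,S); sL=40/13, sR=200/17; mL=2260/221, mR=-620/221; mL+mR=1640/221 → advance +1; mR−mL=-2880/221 → turn -1·90°
n=3: pose=(3,1,W); sL=100/13, sR=100/17; mL=450/221, mR=1050/221; mL+mR=1500/221 → advance +1; mR−mL=600/221 → turn +1·90°
n=4: pose=(2,1,S); sL=200/49, sR=200/9; mL=8900/441, mR=-3100/441; mL+mR=5800/441 → advance +1; mR−mL=-4000/147 → turn -1·90°
n=5: pose=(2,0,W); sL=10, sR=10; mL=5, mR=5; mL+mR=10 → advance +1; mR−mL=0 → turn +0·90°
n=6: pose=(1,0,W); sL=200/13, sR=200/13; mL=100/13, mR=100/13; mL+mR=200/13 → advance +1; mR−mL=0 → turn +0·90°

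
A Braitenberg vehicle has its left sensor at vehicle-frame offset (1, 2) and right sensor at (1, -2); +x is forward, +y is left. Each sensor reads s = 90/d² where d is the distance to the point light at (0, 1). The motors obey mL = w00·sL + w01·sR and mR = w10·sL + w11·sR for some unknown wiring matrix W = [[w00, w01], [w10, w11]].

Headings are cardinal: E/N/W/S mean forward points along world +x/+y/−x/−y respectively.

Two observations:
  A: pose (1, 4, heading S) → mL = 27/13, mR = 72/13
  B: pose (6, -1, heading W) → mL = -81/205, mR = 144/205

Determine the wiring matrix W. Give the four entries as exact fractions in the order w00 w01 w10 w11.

obs A: pose=(1,4,S) → sL=90/13, sR=18, mL=27/13, mR=72/13
obs B: pose=(6,-1,W) → sL=90/41, sR=18/5, mL=-81/205, mR=144/205
sensor matrix S = [[90/13, 18], [90/41, 18/5]]; det S = -7776/533
solve [mL_A; mL_B] = S·[w00; w01] and [mR_A; mR_B] = S·[w10; w11]:
  w00 = -1, w01 = 1/2, w10 = -1/2, w11 = 1/2

-1 1/2 -1/2 1/2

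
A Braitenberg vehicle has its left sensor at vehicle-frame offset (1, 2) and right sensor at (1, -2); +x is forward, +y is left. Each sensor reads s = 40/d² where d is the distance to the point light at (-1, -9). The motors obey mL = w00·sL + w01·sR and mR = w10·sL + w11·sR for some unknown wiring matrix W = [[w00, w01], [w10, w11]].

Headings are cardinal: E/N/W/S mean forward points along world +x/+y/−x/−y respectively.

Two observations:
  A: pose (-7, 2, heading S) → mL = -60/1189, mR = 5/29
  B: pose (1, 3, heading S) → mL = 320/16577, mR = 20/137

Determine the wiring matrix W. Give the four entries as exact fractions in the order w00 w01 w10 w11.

-1/2 1/2 1/2 0

obs A: pose=(-7,2,S) → sL=10/29, sR=10/41, mL=-60/1189, mR=5/29
obs B: pose=(1,3,S) → sL=40/137, sR=40/121, mL=320/16577, mR=20/137
sensor matrix S = [[10/29, 10/41], [40/137, 40/121]]; det S = 843200/19710053
solve [mL_A; mL_B] = S·[w00; w01] and [mR_A; mR_B] = S·[w10; w11]:
  w00 = -1/2, w01 = 1/2, w10 = 1/2, w11 = 0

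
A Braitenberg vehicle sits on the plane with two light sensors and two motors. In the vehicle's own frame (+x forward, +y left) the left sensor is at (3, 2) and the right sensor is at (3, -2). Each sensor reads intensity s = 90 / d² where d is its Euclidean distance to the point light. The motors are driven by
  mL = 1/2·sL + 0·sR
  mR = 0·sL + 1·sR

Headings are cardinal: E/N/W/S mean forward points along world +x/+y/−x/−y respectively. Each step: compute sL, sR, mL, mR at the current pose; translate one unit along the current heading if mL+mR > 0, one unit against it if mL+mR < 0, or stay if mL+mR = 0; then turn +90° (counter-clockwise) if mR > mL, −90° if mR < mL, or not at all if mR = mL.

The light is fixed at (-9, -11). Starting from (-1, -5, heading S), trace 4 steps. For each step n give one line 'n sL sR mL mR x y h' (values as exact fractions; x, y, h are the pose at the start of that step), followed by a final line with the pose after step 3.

n=0: pose=(-1,-5,S); sL=90/109, sR=2; mL=45/109, mR=2; mL+mR=263/109 → advance +1; mR−mL=173/109 → turn +1·90°
n=1: pose=(-1,-6,E); sL=9/17, sR=9/13; mL=9/34, mR=9/13; mL+mR=423/442 → advance +1; mR−mL=189/442 → turn +1·90°
n=2: pose=(0,-6,N); sL=90/113, sR=18/37; mL=45/113, mR=18/37; mL+mR=3699/4181 → advance +1; mR−mL=369/4181 → turn +1·90°
n=3: pose=(0,-5,W); sL=45/26, sR=9/10; mL=45/52, mR=9/10; mL+mR=459/260 → advance +1; mR−mL=9/260 → turn +1·90°

0 90/109 2 45/109 2 -1 -5 S
1 9/17 9/13 9/34 9/13 -1 -6 E
2 90/113 18/37 45/113 18/37 0 -6 N
3 45/26 9/10 45/52 9/10 0 -5 W
final -1 -5 S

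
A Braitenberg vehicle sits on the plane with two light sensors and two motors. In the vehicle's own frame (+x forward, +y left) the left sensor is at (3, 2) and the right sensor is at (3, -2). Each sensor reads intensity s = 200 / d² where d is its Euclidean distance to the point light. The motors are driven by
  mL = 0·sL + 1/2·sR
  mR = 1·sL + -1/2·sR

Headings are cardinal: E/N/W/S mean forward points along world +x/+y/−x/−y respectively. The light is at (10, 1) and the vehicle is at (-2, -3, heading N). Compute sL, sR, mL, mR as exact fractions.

left sensor world pos  = (-4, 0); dL² = 197
right sensor world pos = (0, 0); dR² = 101
sL = 200/197 = 200/197
sR = 200/101 = 200/101
mL = 0·sL + 1/2·sR = 100/101
mR = 1·sL + -1/2·sR = 500/19897

200/197 200/101 100/101 500/19897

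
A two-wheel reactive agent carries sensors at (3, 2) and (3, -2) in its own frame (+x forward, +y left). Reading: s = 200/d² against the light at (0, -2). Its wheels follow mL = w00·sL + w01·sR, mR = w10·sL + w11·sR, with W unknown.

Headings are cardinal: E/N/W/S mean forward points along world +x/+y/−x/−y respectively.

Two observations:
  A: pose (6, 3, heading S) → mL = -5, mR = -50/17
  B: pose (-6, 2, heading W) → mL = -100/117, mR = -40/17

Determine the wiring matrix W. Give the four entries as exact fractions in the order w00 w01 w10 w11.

obs A: pose=(6,3,S) → sL=50/17, sR=10, mL=-5, mR=-50/17
obs B: pose=(-6,2,W) → sL=40/17, sR=200/117, mL=-100/117, mR=-40/17
sensor matrix S = [[50/17, 10], [40/17, 200/117]]; det S = -36800/1989
solve [mL_A; mL_B] = S·[w00; w01] and [mR_A; mR_B] = S·[w10; w11]:
  w00 = 0, w01 = -1/2, w10 = -1, w11 = 0

0 -1/2 -1 0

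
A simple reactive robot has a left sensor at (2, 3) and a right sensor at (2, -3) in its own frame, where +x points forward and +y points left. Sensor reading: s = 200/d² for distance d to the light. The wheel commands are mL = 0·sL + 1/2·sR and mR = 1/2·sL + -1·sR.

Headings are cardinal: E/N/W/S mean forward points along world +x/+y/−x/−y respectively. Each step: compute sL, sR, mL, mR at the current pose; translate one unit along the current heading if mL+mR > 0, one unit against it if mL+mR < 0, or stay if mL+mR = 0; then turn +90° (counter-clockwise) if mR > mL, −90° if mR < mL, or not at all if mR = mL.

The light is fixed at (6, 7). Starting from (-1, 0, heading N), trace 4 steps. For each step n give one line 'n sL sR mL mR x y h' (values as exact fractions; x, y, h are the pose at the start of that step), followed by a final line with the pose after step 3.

0 8/5 200/41 100/41 -836/205 -1 0 N
1 4 100/73 50/73 46/73 -1 -1 E
2 200/109 200/181 100/181 -3700/19729 0 -1 S
3 25/26 2 1 -79/52 0 -2 W
final 1 -2 N

n=0: pose=(-1,0,N); sL=8/5, sR=200/41; mL=100/41, mR=-836/205; mL+mR=-336/205 → advance -1; mR−mL=-1336/205 → turn -1·90°
n=1: pose=(-1,-1,E); sL=4, sR=100/73; mL=50/73, mR=46/73; mL+mR=96/73 → advance +1; mR−mL=-4/73 → turn -1·90°
n=2: pose=(0,-1,S); sL=200/109, sR=200/181; mL=100/181, mR=-3700/19729; mL+mR=7200/19729 → advance +1; mR−mL=-14600/19729 → turn -1·90°
n=3: pose=(0,-2,W); sL=25/26, sR=2; mL=1, mR=-79/52; mL+mR=-27/52 → advance -1; mR−mL=-131/52 → turn -1·90°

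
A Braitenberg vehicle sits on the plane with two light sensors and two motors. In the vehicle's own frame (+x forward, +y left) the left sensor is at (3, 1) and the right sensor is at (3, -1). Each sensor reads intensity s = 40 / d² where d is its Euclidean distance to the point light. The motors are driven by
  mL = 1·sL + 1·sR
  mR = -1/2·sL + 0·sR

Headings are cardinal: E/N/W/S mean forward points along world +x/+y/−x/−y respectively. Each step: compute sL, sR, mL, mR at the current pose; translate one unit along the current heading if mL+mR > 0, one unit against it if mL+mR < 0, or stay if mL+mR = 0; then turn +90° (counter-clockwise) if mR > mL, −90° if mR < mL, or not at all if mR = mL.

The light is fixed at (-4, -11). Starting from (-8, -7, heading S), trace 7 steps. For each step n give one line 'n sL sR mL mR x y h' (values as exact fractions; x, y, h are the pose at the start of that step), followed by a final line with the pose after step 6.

0 4 20/13 72/13 -2 -8 -7 S
1 40/53 8/13 944/689 -20/53 -8 -8 W
2 5/9 10/13 155/117 -5/18 -9 -8 N
3 40/29 40/13 1680/377 -20/29 -9 -7 E
4 4 20/13 72/13 -2 -8 -7 S
5 40/53 8/13 944/689 -20/53 -8 -8 W
6 5/9 10/13 155/117 -5/18 -9 -8 N
final -9 -7 E

n=0: pose=(-8,-7,S); sL=4, sR=20/13; mL=72/13, mR=-2; mL+mR=46/13 → advance +1; mR−mL=-98/13 → turn -1·90°
n=1: pose=(-8,-8,W); sL=40/53, sR=8/13; mL=944/689, mR=-20/53; mL+mR=684/689 → advance +1; mR−mL=-1204/689 → turn -1·90°
n=2: pose=(-9,-8,N); sL=5/9, sR=10/13; mL=155/117, mR=-5/18; mL+mR=245/234 → advance +1; mR−mL=-125/78 → turn -1·90°
n=3: pose=(-9,-7,E); sL=40/29, sR=40/13; mL=1680/377, mR=-20/29; mL+mR=1420/377 → advance +1; mR−mL=-1940/377 → turn -1·90°
n=4: pose=(-8,-7,S); sL=4, sR=20/13; mL=72/13, mR=-2; mL+mR=46/13 → advance +1; mR−mL=-98/13 → turn -1·90°
n=5: pose=(-8,-8,W); sL=40/53, sR=8/13; mL=944/689, mR=-20/53; mL+mR=684/689 → advance +1; mR−mL=-1204/689 → turn -1·90°
n=6: pose=(-9,-8,N); sL=5/9, sR=10/13; mL=155/117, mR=-5/18; mL+mR=245/234 → advance +1; mR−mL=-125/78 → turn -1·90°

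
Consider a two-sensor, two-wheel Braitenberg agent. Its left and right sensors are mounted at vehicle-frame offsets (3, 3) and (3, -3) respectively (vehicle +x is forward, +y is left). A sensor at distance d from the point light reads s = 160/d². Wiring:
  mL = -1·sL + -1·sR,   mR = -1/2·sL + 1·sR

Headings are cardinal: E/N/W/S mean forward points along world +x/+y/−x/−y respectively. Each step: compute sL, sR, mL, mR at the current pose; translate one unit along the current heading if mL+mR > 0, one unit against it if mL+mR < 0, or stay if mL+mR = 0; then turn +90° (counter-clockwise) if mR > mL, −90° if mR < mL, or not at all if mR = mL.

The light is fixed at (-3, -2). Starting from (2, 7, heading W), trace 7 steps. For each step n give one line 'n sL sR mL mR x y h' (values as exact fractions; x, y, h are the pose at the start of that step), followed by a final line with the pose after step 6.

n=0: pose=(2,7,W); sL=4, sR=40/37; mL=-188/37, mR=-34/37; mL+mR=-6 → advance -1; mR−mL=154/37 → turn +1·90°
n=1: pose=(3,7,S); sL=160/117, sR=32/9; mL=-64/13, mR=112/39; mL+mR=-80/39 → advance -1; mR−mL=304/39 → turn +1·90°
n=2: pose=(3,8,E); sL=16/25, sR=16/13; mL=-608/325, mR=296/325; mL+mR=-24/25 → advance -1; mR−mL=904/325 → turn +1·90°
n=3: pose=(2,8,N); sL=160/173, sR=160/233; mL=-64960/40309, mR=9040/40309; mL+mR=-240/173 → advance -1; mR−mL=74000/40309 → turn +1·90°
n=4: pose=(2,7,W); sL=4, sR=40/37; mL=-188/37, mR=-34/37; mL+mR=-6 → advance -1; mR−mL=154/37 → turn +1·90°
n=5: pose=(3,7,S); sL=160/117, sR=32/9; mL=-64/13, mR=112/39; mL+mR=-80/39 → advance -1; mR−mL=304/39 → turn +1·90°
n=6: pose=(3,8,E); sL=16/25, sR=16/13; mL=-608/325, mR=296/325; mL+mR=-24/25 → advance -1; mR−mL=904/325 → turn +1·90°

0 4 40/37 -188/37 -34/37 2 7 W
1 160/117 32/9 -64/13 112/39 3 7 S
2 16/25 16/13 -608/325 296/325 3 8 E
3 160/173 160/233 -64960/40309 9040/40309 2 8 N
4 4 40/37 -188/37 -34/37 2 7 W
5 160/117 32/9 -64/13 112/39 3 7 S
6 16/25 16/13 -608/325 296/325 3 8 E
final 2 8 N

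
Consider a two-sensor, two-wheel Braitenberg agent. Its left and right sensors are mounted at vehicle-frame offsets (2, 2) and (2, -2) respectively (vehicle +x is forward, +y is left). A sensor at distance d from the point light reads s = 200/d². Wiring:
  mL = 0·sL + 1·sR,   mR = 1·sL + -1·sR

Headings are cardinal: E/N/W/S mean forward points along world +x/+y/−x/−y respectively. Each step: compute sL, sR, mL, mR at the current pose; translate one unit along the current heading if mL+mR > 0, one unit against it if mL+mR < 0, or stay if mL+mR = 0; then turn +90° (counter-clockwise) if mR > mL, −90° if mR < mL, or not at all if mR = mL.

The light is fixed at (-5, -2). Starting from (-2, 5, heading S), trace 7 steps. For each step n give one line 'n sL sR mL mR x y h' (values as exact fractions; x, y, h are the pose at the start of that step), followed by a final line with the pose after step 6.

0 4 100/13 100/13 -48/13 -2 5 S
1 200/17 40/13 40/13 1920/221 -2 4 W
2 25/4 25/2 25/2 -25/4 -3 4 S
3 200/9 200/49 200/49 8000/441 -3 3 W
4 100/9 20 20 -80/9 -4 3 S
5 40 200/37 200/37 1280/37 -4 2 W
6 25 25 25 0 -5 2 S
final -5 1 W

n=0: pose=(-2,5,S); sL=4, sR=100/13; mL=100/13, mR=-48/13; mL+mR=4 → advance +1; mR−mL=-148/13 → turn -1·90°
n=1: pose=(-2,4,W); sL=200/17, sR=40/13; mL=40/13, mR=1920/221; mL+mR=200/17 → advance +1; mR−mL=1240/221 → turn +1·90°
n=2: pose=(-3,4,S); sL=25/4, sR=25/2; mL=25/2, mR=-25/4; mL+mR=25/4 → advance +1; mR−mL=-75/4 → turn -1·90°
n=3: pose=(-3,3,W); sL=200/9, sR=200/49; mL=200/49, mR=8000/441; mL+mR=200/9 → advance +1; mR−mL=6200/441 → turn +1·90°
n=4: pose=(-4,3,S); sL=100/9, sR=20; mL=20, mR=-80/9; mL+mR=100/9 → advance +1; mR−mL=-260/9 → turn -1·90°
n=5: pose=(-4,2,W); sL=40, sR=200/37; mL=200/37, mR=1280/37; mL+mR=40 → advance +1; mR−mL=1080/37 → turn +1·90°
n=6: pose=(-5,2,S); sL=25, sR=25; mL=25, mR=0; mL+mR=25 → advance +1; mR−mL=-25 → turn -1·90°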